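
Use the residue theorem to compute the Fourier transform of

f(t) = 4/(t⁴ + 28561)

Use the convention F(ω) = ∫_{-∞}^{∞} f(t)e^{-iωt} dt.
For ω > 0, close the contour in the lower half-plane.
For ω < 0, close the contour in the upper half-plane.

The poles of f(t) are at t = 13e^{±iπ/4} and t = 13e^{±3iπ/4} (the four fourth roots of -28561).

Let g(z) = f(z)e^{-iωz}; for large |z| the factor e^{-iωz} decays in the lower half-plane when ω > 0 and in the upper half-plane when ω < 0.

Case ω > 0 (lower half-plane, clockwise contour ⇒ F(ω) = -2πi·ΣRes):
  Res_{z = - \frac{13 \sqrt{2}}{2} - \frac{13 \sqrt{2} i}{2}} g(z) = \frac{\sqrt{2} i \left(1 - i\right) e^{\frac{13 \sqrt{2} \omega \left(-1 + i\right)}{2}}}{4394}
  Res_{z = \frac{13 \sqrt{2}}{2} - \frac{13 \sqrt{2} i}{2}} g(z) = \frac{\sqrt{2} i \left(1 + i\right) e^{- \frac{13 \sqrt{2} \omega \left(1 + i\right)}{2}}}{4394}
  F(ω) = -2πi·ΣRes = \frac{\sqrt{2} \pi \left(\left(1 - i\right) e^{13 \sqrt{2} i \omega} + 1 + i\right) e^{- \frac{13 \sqrt{2} \omega \left(1 + i\right)}{2}}}{2197} = \frac{4 \pi e^{- \frac{13 \sqrt{2} \omega}{2}} \sin{\left(\frac{13 \sqrt{2} \omega}{2} + \frac{\pi}{4} \right)}}{2197}

Case ω < 0 (upper half-plane, counterclockwise contour ⇒ F(ω) = +2πi·ΣRes):
  Res_{z = \frac{13 \sqrt{2}}{2} + \frac{13 \sqrt{2} i}{2}} g(z) = \frac{\sqrt{2} i \left(-1 + i\right) e^{\frac{13 \sqrt{2} \omega \left(1 - i\right)}{2}}}{4394}
  Res_{z = - \frac{13 \sqrt{2}}{2} + \frac{13 \sqrt{2} i}{2}} g(z) = \frac{\sqrt{2} \left(1 - i\right) e^{\frac{13 \sqrt{2} \omega \left(1 + i\right)}{2}}}{4394}
  F(ω) = 2πi·ΣRes = - \frac{\sqrt{2} i \pi \left(i \left(1 - i\right) e^{\frac{13 \sqrt{2} \omega \left(1 - i\right)}{2}} - \left(1 - i\right) e^{\frac{13 \sqrt{2} \omega \left(1 + i\right)}{2}}\right)}{2197} = \frac{4 \pi e^{\frac{13 \sqrt{2} \omega}{2}} \cos{\left(\frac{13 \sqrt{2} \omega}{2} + \frac{\pi}{4} \right)}}{2197}

Both cases combine into a single formula in |ω|:

F(ω) = \frac{4 \pi e^{- \frac{13 \sqrt{2} \left|{\omega}\right|}{2}} \sin{\left(\frac{13 \sqrt{2} \left|{\omega}\right|}{2} + \frac{\pi}{4} \right)}}{2197}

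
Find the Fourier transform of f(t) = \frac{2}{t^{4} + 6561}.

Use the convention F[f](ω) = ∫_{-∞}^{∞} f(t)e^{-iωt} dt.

F(ω) = \frac{2 \pi e^{- \frac{9 \sqrt{2} \left|{\omega}\right|}{2}} \sin{\left(\frac{9 \sqrt{2} \left|{\omega}\right|}{2} + \frac{\pi}{4} \right)}}{729}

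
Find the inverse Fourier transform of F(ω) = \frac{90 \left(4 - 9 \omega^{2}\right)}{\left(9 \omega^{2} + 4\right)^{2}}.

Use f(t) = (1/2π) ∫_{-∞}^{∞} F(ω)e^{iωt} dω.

f(t) = 5 e^{- \frac{2 \left|{t}\right|}{3}} \left|{t}\right|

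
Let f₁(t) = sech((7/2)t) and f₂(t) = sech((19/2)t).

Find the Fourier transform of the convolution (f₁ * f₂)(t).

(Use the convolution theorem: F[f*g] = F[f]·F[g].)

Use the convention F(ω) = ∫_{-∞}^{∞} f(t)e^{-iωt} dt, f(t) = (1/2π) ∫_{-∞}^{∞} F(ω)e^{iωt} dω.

F[f₁*f₂](ω) = \frac{4 \pi^{2}}{133 \cosh{\left(\frac{\pi \omega}{19} \right)} \cosh{\left(\frac{\pi \omega}{7} \right)}}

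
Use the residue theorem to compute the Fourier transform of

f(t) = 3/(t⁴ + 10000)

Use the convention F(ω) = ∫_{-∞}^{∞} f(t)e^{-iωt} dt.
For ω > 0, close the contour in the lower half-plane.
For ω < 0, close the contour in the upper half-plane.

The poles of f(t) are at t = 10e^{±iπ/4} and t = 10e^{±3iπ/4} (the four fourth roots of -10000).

Let g(z) = f(z)e^{-iωz}; for large |z| the factor e^{-iωz} decays in the lower half-plane when ω > 0 and in the upper half-plane when ω < 0.

Case ω > 0 (lower half-plane, clockwise contour ⇒ F(ω) = -2πi·ΣRes):
  Res_{z = - 5 \sqrt{2} - 5 \sqrt{2} i} g(z) = \frac{3 \sqrt{2} i \left(1 - i\right) e^{5 \sqrt{2} \omega \left(-1 + i\right)}}{8000}
  Res_{z = 5 \sqrt{2} - 5 \sqrt{2} i} g(z) = \frac{3 \sqrt{2} i \left(1 + i\right) e^{- 5 \sqrt{2} \omega \left(1 + i\right)}}{8000}
  F(ω) = -2πi·ΣRes = \frac{3 \sqrt{2} \pi \left(1 - i\right) \left(e^{10 \sqrt{2} i \omega} + i\right) e^{- 5 \sqrt{2} \omega \left(1 + i\right)}}{4000} = \frac{3 \pi e^{- 5 \sqrt{2} \omega} \sin{\left(5 \sqrt{2} \omega + \frac{\pi}{4} \right)}}{1000}

Case ω < 0 (upper half-plane, counterclockwise contour ⇒ F(ω) = +2πi·ΣRes):
  Res_{z = 5 \sqrt{2} + 5 \sqrt{2} i} g(z) = \frac{3 \sqrt{2} i \left(-1 + i\right) e^{5 \sqrt{2} \omega \left(1 - i\right)}}{8000}
  Res_{z = - 5 \sqrt{2} + 5 \sqrt{2} i} g(z) = \frac{3 \sqrt{2} \left(1 - i\right) e^{5 \sqrt{2} \omega \left(1 + i\right)}}{8000}
  F(ω) = 2πi·ΣRes = - \frac{3 \sqrt{2} i \pi \left(i \left(1 - i\right) e^{5 \sqrt{2} \omega \left(1 - i\right)} - \left(1 - i\right) e^{5 \sqrt{2} \omega \left(1 + i\right)}\right)}{4000} = \frac{3 \pi e^{5 \sqrt{2} \omega} \cos{\left(5 \sqrt{2} \omega + \frac{\pi}{4} \right)}}{1000}

Both cases combine into a single formula in |ω|:

F(ω) = \frac{3 \pi e^{- 5 \sqrt{2} \left|{\omega}\right|} \sin{\left(5 \sqrt{2} \left|{\omega}\right| + \frac{\pi}{4} \right)}}{1000}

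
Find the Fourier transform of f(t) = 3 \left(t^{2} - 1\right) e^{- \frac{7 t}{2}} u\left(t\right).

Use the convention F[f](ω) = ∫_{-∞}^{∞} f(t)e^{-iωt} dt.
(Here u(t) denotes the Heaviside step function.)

F(ω) = \frac{6 \left(16 i \omega - \left(2 i \omega + 7\right)^{3} + 56\right)}{\left(2 i \omega + 7\right)^{4}}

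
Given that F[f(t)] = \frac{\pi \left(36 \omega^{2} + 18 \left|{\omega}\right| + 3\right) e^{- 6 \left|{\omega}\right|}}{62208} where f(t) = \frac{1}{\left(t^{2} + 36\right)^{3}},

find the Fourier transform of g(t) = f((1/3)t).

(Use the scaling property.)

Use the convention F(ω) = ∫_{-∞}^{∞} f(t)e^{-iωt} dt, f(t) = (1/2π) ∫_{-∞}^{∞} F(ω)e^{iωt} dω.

F[g](ω) = \frac{\pi \left(108 \omega^{2} + 18 \left|{\omega}\right| + 1\right) e^{- 18 \left|{\omega}\right|}}{6912}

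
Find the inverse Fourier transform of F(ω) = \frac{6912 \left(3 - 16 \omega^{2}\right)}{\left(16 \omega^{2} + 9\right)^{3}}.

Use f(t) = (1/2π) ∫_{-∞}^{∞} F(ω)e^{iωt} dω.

f(t) = 3 t^{2} e^{- \frac{3 \left|{t}\right|}{4}}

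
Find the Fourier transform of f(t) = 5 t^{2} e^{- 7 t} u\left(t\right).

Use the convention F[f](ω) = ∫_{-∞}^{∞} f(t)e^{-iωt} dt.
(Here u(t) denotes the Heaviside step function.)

F(ω) = \frac{10}{\left(i \omega + 7\right)^{3}}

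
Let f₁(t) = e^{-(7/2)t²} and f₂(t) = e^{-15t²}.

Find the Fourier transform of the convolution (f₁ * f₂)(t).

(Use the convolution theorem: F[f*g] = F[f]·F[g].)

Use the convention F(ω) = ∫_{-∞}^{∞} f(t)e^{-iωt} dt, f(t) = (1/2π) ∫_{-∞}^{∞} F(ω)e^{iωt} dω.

F[f₁*f₂](ω) = \frac{\sqrt{210} \pi e^{- \frac{37 \omega^{2}}{420}}}{105}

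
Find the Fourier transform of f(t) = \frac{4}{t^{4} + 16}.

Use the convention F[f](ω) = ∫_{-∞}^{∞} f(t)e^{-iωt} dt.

F(ω) = \frac{\pi e^{- \sqrt{2} \left|{\omega}\right|} \sin{\left(\sqrt{2} \left|{\omega}\right| + \frac{\pi}{4} \right)}}{2}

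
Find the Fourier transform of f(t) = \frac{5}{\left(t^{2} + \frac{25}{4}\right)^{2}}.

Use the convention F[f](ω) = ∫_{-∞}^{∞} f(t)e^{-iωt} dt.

F(ω) = \frac{2 \pi \left(5 \left|{\omega}\right| + 2\right) e^{- \frac{5 \left|{\omega}\right|}{2}}}{25}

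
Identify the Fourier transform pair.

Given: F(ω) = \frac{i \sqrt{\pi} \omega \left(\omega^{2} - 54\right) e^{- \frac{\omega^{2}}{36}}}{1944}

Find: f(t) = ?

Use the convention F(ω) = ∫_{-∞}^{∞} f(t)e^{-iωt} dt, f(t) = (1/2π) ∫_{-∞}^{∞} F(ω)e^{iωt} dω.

f(t) = 9 t^{3} e^{- 9 t^{2}}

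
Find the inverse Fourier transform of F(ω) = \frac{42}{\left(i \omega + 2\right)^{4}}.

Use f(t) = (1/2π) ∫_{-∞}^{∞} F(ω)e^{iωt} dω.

f(t) = 7 t^{3} e^{- 2 t} u\left(t\right)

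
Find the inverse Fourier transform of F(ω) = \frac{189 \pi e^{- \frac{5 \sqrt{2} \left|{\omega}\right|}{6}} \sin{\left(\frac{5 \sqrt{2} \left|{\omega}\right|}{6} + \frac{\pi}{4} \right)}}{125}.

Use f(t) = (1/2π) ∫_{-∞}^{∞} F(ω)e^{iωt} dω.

f(t) = \frac{7}{t^{4} + \frac{625}{81}}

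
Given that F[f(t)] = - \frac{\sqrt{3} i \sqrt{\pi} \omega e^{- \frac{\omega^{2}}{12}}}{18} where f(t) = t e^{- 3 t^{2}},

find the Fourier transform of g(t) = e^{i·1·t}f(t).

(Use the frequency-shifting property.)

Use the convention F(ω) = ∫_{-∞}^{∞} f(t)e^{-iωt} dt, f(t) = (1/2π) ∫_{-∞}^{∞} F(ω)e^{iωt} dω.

F[g](ω) = \frac{\sqrt{3} i \sqrt{\pi} \left(1 - \omega\right) e^{- \frac{\left(\omega - 1\right)^{2}}{12}}}{18}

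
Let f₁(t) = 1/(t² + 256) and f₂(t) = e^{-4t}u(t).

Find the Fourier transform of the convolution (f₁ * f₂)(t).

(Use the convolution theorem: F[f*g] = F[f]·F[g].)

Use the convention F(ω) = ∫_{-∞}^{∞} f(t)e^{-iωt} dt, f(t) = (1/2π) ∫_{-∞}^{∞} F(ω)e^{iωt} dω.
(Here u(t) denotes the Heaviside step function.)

F[f₁*f₂](ω) = \frac{\pi e^{- 16 \left|{\omega}\right|}}{16 \left(i \omega + 4\right)}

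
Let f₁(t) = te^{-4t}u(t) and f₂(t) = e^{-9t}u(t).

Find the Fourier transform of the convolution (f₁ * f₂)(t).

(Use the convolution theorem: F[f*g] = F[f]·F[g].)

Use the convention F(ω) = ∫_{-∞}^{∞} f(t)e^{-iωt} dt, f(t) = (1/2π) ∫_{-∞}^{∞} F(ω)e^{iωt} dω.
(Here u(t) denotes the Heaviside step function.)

F[f₁*f₂](ω) = \frac{1}{\left(i \omega + 4\right)^{2} \left(i \omega + 9\right)}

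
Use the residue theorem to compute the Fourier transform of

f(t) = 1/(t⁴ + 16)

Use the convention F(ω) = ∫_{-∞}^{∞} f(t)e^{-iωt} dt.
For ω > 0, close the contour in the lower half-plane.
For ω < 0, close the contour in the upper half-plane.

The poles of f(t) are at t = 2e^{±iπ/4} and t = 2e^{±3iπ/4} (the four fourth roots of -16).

Let g(z) = f(z)e^{-iωz}; for large |z| the factor e^{-iωz} decays in the lower half-plane when ω > 0 and in the upper half-plane when ω < 0.

Case ω > 0 (lower half-plane, clockwise contour ⇒ F(ω) = -2πi·ΣRes):
  Res_{z = - \sqrt{2} - \sqrt{2} i} g(z) = \frac{\sqrt{2} i \left(1 - i\right) e^{\sqrt{2} \omega \left(-1 + i\right)}}{64}
  Res_{z = \sqrt{2} - \sqrt{2} i} g(z) = \frac{\sqrt{2} i \left(1 + i\right) e^{- \sqrt{2} \omega \left(1 + i\right)}}{64}
  F(ω) = -2πi·ΣRes = \frac{\sqrt{2} \pi \left(1 - i\right) \left(e^{2 \sqrt{2} i \omega} + i\right) e^{- \sqrt{2} \omega \left(1 + i\right)}}{32} = \frac{\pi e^{- \sqrt{2} \omega} \sin{\left(\sqrt{2} \omega + \frac{\pi}{4} \right)}}{8}

Case ω < 0 (upper half-plane, counterclockwise contour ⇒ F(ω) = +2πi·ΣRes):
  Res_{z = \sqrt{2} + \sqrt{2} i} g(z) = \frac{\sqrt{2} i \left(-1 + i\right) e^{\sqrt{2} \omega \left(1 - i\right)}}{64}
  Res_{z = - \sqrt{2} + \sqrt{2} i} g(z) = \frac{\sqrt{2} \left(1 - i\right) e^{\sqrt{2} \omega \left(1 + i\right)}}{64}
  F(ω) = 2πi·ΣRes = - \frac{\sqrt{2} i \pi \left(i \left(1 - i\right) e^{\sqrt{2} \omega \left(1 - i\right)} - \left(1 - i\right) e^{\sqrt{2} \omega \left(1 + i\right)}\right)}{32} = \frac{\pi e^{\sqrt{2} \omega} \cos{\left(\sqrt{2} \omega + \frac{\pi}{4} \right)}}{8}

Both cases combine into a single formula in |ω|:

F(ω) = \frac{\pi e^{- \sqrt{2} \left|{\omega}\right|} \sin{\left(\sqrt{2} \left|{\omega}\right| + \frac{\pi}{4} \right)}}{8}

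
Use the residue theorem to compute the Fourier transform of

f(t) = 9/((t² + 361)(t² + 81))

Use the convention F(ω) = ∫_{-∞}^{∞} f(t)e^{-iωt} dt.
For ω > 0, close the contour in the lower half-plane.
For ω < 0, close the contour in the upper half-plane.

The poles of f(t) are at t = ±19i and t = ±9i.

Let g(z) = f(z)e^{-iωz}; for large |z| the factor e^{-iωz} decays in the lower half-plane when ω > 0 and in the upper half-plane when ω < 0.

Case ω > 0 (lower half-plane, clockwise contour ⇒ F(ω) = -2πi·ΣRes):
  Res_{z = - 19 i} g(z) = - \frac{9 i e^{- 19 \omega}}{10640}
  Res_{z = - 9 i} g(z) = \frac{i e^{- 9 \omega}}{560}
  F(ω) = -2πi·ΣRes = \frac{\pi \left(19 e^{10 \omega} - 9\right) e^{- 19 \omega}}{5320}

Case ω < 0 (upper half-plane, counterclockwise contour ⇒ F(ω) = +2πi·ΣRes):
  Res_{z = 19 i} g(z) = \frac{9 i e^{19 \omega}}{10640}
  Res_{z = 9 i} g(z) = - \frac{i e^{9 \omega}}{560}
  F(ω) = 2πi·ΣRes = \frac{\pi \left(19 - 9 e^{10 \omega}\right) e^{9 \omega}}{5320}

Both cases combine into a single formula in |ω|:

F(ω) = \frac{\pi \left(19 e^{10 \left|{\omega}\right|} - 9\right) e^{- 19 \left|{\omega}\right|}}{5320}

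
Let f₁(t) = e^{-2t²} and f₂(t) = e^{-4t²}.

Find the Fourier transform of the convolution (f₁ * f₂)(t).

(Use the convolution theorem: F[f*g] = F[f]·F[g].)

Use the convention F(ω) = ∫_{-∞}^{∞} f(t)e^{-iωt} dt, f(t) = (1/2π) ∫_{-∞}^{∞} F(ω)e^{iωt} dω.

F[f₁*f₂](ω) = \frac{\sqrt{2} \pi e^{- \frac{3 \omega^{2}}{16}}}{4}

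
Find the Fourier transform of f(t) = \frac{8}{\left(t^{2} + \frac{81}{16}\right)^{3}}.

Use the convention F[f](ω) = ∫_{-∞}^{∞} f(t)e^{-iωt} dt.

F(ω) = \frac{64 \pi \left(27 \omega^{2} + 36 \left|{\omega}\right| + 16\right) e^{- \frac{9 \left|{\omega}\right|}{4}}}{19683}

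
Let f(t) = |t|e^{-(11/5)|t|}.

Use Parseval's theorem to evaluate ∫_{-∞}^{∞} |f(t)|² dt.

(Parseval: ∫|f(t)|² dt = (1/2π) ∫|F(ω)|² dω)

∫|f(t)|² dt = \frac{125}{2662}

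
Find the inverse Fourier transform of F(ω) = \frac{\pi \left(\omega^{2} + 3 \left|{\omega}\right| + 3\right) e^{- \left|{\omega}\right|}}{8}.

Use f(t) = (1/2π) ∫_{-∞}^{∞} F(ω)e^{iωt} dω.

f(t) = \frac{1}{\left(t^{2} + 1\right)^{3}}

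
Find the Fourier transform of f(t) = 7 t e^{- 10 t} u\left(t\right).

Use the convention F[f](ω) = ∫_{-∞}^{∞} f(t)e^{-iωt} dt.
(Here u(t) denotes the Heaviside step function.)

F(ω) = \frac{7}{\left(i \omega + 10\right)^{2}}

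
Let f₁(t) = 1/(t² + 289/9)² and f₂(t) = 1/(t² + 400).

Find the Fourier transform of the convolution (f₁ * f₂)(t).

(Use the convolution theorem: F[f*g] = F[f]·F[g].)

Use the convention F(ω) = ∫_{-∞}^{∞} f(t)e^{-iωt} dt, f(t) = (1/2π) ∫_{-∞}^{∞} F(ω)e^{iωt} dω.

F[f₁*f₂](ω) = \frac{9 \pi^{2} \left(17 \left|{\omega}\right| + 3\right) e^{- \frac{77 \left|{\omega}\right|}{3}}}{196520}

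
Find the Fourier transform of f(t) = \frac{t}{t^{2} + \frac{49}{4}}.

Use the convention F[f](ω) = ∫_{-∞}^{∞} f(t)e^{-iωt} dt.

F(ω) = - i \pi e^{- \frac{7 \left|{\omega}\right|}{2}} \operatorname{sign}{\left(\omega \right)}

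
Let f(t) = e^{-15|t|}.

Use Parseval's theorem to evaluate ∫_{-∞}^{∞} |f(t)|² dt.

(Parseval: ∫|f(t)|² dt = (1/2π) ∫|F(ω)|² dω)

∫|f(t)|² dt = \frac{1}{15}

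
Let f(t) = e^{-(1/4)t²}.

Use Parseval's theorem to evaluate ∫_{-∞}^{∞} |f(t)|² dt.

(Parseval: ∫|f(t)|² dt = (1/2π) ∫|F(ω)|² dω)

∫|f(t)|² dt = \sqrt{2} \sqrt{\pi}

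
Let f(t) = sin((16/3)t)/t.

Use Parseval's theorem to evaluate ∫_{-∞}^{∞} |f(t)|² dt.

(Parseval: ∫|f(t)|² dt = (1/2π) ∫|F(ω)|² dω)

∫|f(t)|² dt = \frac{16 \pi}{3}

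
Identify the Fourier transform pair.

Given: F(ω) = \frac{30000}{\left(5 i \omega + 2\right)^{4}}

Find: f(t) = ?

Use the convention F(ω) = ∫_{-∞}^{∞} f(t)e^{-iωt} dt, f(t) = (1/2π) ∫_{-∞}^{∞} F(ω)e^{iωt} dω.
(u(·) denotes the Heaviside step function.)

f(t) = 8 t^{3} e^{- \frac{2 t}{5}} u\left(t\right)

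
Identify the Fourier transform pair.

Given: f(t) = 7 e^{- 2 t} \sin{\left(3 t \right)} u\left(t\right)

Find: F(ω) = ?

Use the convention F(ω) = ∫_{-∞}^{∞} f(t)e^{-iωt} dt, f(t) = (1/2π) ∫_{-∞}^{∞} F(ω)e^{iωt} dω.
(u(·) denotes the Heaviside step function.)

F(ω) = \frac{21}{\left(i \omega + 2\right)^{2} + 9}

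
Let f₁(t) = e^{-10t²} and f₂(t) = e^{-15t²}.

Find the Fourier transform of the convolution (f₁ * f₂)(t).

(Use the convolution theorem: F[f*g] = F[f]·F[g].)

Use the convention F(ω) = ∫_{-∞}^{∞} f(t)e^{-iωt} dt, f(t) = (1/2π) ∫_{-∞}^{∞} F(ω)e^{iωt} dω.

F[f₁*f₂](ω) = \frac{\sqrt{6} \pi e^{- \frac{\omega^{2}}{24}}}{30}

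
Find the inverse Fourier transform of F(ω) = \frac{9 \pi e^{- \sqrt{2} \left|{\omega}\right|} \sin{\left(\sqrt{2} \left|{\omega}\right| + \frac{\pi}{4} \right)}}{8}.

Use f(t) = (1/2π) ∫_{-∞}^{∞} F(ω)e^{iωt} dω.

f(t) = \frac{9}{t^{4} + 16}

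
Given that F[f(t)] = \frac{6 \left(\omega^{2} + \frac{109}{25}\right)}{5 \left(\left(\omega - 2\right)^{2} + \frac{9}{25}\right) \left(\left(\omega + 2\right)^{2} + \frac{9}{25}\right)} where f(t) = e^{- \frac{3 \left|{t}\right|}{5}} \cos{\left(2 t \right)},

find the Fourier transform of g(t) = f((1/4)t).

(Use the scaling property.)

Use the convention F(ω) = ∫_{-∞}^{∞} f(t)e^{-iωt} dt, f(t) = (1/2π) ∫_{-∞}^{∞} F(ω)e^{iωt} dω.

F[g](ω) = \frac{120 \left(400 \omega^{2} + 109\right)}{160000 \omega^{4} - 72800 \omega^{2} + 11881}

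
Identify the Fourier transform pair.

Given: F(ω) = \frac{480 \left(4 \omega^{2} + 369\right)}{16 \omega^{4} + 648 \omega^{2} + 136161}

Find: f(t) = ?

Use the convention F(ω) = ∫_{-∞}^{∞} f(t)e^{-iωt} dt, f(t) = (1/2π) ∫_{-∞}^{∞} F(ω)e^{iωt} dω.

f(t) = 8 e^{- \frac{15 \left|{t}\right|}{2}} \cos{\left(6 t \right)}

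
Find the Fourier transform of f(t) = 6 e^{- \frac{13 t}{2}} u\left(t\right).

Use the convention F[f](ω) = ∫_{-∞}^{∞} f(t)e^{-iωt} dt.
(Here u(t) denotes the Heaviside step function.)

F(ω) = \frac{12}{2 i \omega + 13}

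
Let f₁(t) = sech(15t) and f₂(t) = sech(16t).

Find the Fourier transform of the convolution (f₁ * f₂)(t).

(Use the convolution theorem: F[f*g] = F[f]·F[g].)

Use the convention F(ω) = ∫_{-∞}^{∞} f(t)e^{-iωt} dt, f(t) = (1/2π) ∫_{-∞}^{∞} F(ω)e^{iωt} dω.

F[f₁*f₂](ω) = \frac{\pi^{2}}{240 \cosh{\left(\frac{\pi \omega}{32} \right)} \cosh{\left(\frac{\pi \omega}{30} \right)}}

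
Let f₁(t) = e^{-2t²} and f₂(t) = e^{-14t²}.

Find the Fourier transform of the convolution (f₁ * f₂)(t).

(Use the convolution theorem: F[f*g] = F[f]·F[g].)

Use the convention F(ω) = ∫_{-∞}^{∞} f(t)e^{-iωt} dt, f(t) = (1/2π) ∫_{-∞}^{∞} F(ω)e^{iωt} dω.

F[f₁*f₂](ω) = \frac{\sqrt{7} \pi e^{- \frac{\omega^{2}}{7}}}{14}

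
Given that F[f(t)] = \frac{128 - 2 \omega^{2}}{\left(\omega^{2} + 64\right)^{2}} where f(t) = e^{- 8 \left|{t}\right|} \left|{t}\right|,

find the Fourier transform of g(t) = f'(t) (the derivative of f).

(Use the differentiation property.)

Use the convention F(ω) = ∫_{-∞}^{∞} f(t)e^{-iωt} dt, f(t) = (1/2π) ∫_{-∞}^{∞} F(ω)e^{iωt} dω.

F[g](ω) = - \frac{2 i \omega \left(\omega^{2} - 64\right)}{\left(\omega^{2} + 64\right)^{2}}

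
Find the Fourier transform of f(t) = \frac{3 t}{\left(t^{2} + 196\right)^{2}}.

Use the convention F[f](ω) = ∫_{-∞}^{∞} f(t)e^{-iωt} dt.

F(ω) = - \frac{3 i \pi \omega e^{- 14 \left|{\omega}\right|}}{28}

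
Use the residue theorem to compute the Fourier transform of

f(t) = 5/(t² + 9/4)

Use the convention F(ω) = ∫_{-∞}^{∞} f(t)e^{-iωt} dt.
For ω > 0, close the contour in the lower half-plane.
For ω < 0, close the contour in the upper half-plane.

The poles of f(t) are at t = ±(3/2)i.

Let g(z) = f(z)e^{-iωz}; for large |z| the factor e^{-iωz} decays in the lower half-plane when ω > 0 and in the upper half-plane when ω < 0.

Case ω > 0 (lower half-plane, clockwise contour ⇒ F(ω) = -2πi·ΣRes):
  Res_{z = - \frac{3 i}{2}} g(z) = \frac{5 i e^{- \frac{3 \omega}{2}}}{3}
  F(ω) = -2πi·ΣRes = \frac{10 \pi e^{- \frac{3 \omega}{2}}}{3}

Case ω < 0 (upper half-plane, counterclockwise contour ⇒ F(ω) = +2πi·ΣRes):
  Res_{z = \frac{3 i}{2}} g(z) = - \frac{5 i e^{\frac{3 \omega}{2}}}{3}
  F(ω) = 2πi·ΣRes = \frac{10 \pi e^{\frac{3 \omega}{2}}}{3}

Both cases combine into a single formula in |ω|:

F(ω) = \frac{10 \pi e^{- \frac{3 \left|{\omega}\right|}{2}}}{3}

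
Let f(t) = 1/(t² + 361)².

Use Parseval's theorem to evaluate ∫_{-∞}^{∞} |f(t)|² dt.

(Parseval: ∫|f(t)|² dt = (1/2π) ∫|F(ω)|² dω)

∫|f(t)|² dt = \frac{5 \pi}{14301947824}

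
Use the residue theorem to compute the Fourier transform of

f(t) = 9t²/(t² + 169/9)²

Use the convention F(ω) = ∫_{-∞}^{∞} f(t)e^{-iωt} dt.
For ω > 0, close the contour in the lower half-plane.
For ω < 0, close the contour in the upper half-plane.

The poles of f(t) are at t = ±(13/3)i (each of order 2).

Let g(z) = f(z)e^{-iωz}; for large |z| the factor e^{-iωz} decays in the lower half-plane when ω > 0 and in the upper half-plane when ω < 0.

Case ω > 0 (lower half-plane, clockwise contour ⇒ F(ω) = -2πi·ΣRes):
  Res_{z = - \frac{13 i}{3}} g(z) = \frac{9 i \left(3 - 13 \omega\right) e^{- \frac{13 \omega}{3}}}{52} (pole of order 2)
  F(ω) = -2πi·ΣRes = \frac{9 \pi \left(3 - 13 \omega\right) e^{- \frac{13 \omega}{3}}}{26}

Case ω < 0 (upper half-plane, counterclockwise contour ⇒ F(ω) = +2πi·ΣRes):
  Res_{z = \frac{13 i}{3}} g(z) = \frac{9 i \left(- 13 \omega - 3\right) e^{\frac{13 \omega}{3}}}{52} (pole of order 2)
  F(ω) = 2πi·ΣRes = \frac{9 \pi \left(13 \omega + 3\right) e^{\frac{13 \omega}{3}}}{26}

Both cases combine into a single formula in |ω|:

F(ω) = \frac{9 \pi \left(3 - 13 \left|{\omega}\right|\right) e^{- \frac{13 \left|{\omega}\right|}{3}}}{26}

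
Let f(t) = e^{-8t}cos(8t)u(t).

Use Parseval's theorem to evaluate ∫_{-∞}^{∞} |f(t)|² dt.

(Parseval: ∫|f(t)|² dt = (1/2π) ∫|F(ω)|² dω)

∫|f(t)|² dt = \frac{3}{64}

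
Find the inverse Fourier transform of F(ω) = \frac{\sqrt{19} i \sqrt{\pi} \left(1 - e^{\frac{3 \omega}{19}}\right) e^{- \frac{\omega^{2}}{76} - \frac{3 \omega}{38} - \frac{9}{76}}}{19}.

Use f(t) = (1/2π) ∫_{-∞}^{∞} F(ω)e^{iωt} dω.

f(t) = 2 e^{- 19 t^{2}} \sin{\left(3 t \right)}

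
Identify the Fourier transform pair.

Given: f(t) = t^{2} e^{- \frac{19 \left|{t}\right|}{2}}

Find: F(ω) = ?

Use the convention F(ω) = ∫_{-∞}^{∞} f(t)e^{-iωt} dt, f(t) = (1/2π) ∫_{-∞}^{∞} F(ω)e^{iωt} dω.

F(ω) = \frac{608 \left(361 - 12 \omega^{2}\right)}{\left(4 \omega^{2} + 361\right)^{3}}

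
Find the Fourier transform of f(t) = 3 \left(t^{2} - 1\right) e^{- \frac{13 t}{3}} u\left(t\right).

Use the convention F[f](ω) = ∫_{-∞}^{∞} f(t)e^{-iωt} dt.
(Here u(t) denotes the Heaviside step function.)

F(ω) = \frac{9 \left(54 i \omega - \left(3 i \omega + 13\right)^{3} + 234\right)}{\left(3 i \omega + 13\right)^{4}}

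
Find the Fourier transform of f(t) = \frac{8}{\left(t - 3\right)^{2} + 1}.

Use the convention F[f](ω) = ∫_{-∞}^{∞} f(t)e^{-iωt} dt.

F(ω) = 8 \pi e^{- 3 i \omega - \left|{\omega}\right|}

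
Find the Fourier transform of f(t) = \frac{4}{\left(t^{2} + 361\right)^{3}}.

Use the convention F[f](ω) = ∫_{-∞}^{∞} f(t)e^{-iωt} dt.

F(ω) = \frac{\pi \left(361 \omega^{2} + 57 \left|{\omega}\right| + 3\right) e^{- 19 \left|{\omega}\right|}}{4952198}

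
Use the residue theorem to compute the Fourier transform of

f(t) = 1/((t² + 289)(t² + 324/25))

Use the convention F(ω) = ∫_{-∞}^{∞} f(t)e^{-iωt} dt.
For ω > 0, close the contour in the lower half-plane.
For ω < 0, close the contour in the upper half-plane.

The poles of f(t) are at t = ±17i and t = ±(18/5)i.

Let g(z) = f(z)e^{-iωz}; for large |z| the factor e^{-iωz} decays in the lower half-plane when ω > 0 and in the upper half-plane when ω < 0.

Case ω > 0 (lower half-plane, clockwise contour ⇒ F(ω) = -2πi·ΣRes):
  Res_{z = - 17 i} g(z) = - \frac{25 i e^{- 17 \omega}}{234634}
  Res_{z = - \frac{18 i}{5}} g(z) = \frac{125 i e^{- \frac{18 \omega}{5}}}{248436}
  F(ω) = -2πi·ΣRes = - \frac{25 \pi e^{- 17 \omega}}{117317} + \frac{125 \pi e^{- \frac{18 \omega}{5}}}{124218}

Case ω < 0 (upper half-plane, counterclockwise contour ⇒ F(ω) = +2πi·ΣRes):
  Res_{z = 17 i} g(z) = \frac{25 i e^{17 \omega}}{234634}
  Res_{z = \frac{18 i}{5}} g(z) = - \frac{125 i e^{\frac{18 \omega}{5}}}{248436}
  F(ω) = 2πi·ΣRes = \frac{25 \pi \left(85 e^{\frac{18 \omega}{5}} - 18 e^{17 \omega}\right)}{2111706}

Both cases combine into a single formula in |ω|:

F(ω) = - \frac{25 \pi e^{- 17 \left|{\omega}\right|}}{117317} + \frac{125 \pi e^{- \frac{18 \left|{\omega}\right|}{5}}}{124218}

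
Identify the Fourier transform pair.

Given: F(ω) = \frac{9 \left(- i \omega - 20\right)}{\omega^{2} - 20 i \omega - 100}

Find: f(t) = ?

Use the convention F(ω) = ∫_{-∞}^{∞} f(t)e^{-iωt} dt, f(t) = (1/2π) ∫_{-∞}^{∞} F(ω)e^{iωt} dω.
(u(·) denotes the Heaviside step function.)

f(t) = 9 \left(10 t + 1\right) e^{- 10 t} u\left(t\right)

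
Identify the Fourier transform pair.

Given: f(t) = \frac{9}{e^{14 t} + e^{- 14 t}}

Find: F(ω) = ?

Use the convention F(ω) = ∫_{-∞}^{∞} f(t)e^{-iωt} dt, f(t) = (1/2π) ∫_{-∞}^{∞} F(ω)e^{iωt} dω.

F(ω) = \frac{9 \pi}{28 \cosh{\left(\frac{\pi \omega}{28} \right)}}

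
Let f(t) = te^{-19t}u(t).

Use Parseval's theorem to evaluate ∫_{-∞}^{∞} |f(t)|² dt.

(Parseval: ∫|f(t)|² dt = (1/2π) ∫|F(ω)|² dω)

∫|f(t)|² dt = \frac{1}{27436}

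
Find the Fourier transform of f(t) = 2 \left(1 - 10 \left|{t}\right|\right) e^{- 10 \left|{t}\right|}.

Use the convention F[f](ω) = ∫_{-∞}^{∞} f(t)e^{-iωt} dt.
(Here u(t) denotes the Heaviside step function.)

F(ω) = \frac{80 \omega^{2}}{\left(\omega^{2} + 100\right)^{2}}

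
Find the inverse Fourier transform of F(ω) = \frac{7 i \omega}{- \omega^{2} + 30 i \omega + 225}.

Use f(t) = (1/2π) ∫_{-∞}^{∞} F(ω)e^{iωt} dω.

f(t) = 7 \left(1 - 15 t\right) e^{- 15 t} u\left(t\right)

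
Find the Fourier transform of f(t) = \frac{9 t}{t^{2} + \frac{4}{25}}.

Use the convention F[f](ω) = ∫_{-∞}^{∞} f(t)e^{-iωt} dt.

F(ω) = - 9 i \pi e^{- \frac{2 \left|{\omega}\right|}{5}} \operatorname{sign}{\left(\omega \right)}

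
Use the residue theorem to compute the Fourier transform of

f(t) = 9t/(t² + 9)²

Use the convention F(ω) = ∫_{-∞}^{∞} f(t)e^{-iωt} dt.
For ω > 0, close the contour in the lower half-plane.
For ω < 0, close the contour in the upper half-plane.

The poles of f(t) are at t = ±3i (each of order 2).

Let g(z) = f(z)e^{-iωz}; for large |z| the factor e^{-iωz} decays in the lower half-plane when ω > 0 and in the upper half-plane when ω < 0.

Case ω > 0 (lower half-plane, clockwise contour ⇒ F(ω) = -2πi·ΣRes):
  Res_{z = - 3 i} g(z) = \frac{3 \omega e^{- 3 \omega}}{4} (pole of order 2)
  F(ω) = -2πi·ΣRes = - \frac{3 i \pi \omega e^{- 3 \omega}}{2}

Case ω < 0 (upper half-plane, counterclockwise contour ⇒ F(ω) = +2πi·ΣRes):
  Res_{z = 3 i} g(z) = - \frac{3 \omega e^{3 \omega}}{4} (pole of order 2)
  F(ω) = 2πi·ΣRes = - \frac{3 i \pi \omega e^{3 \omega}}{2}

Both cases combine into a single formula in |ω|:

F(ω) = - \frac{3 i \pi \omega e^{- 3 \left|{\omega}\right|}}{2}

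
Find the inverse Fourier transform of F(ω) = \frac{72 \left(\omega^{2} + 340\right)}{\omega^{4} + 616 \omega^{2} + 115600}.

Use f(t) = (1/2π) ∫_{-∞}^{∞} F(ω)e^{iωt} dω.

f(t) = 2 e^{- 18 \left|{t}\right|} \cos{\left(4 \left|{t}\right| \right)}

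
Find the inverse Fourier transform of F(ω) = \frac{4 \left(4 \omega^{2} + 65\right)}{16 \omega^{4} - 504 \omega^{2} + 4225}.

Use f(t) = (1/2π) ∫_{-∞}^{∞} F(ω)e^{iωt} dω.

f(t) = e^{- \frac{\left|{t}\right|}{2}} \cos{\left(4 \left|{t}\right| \right)}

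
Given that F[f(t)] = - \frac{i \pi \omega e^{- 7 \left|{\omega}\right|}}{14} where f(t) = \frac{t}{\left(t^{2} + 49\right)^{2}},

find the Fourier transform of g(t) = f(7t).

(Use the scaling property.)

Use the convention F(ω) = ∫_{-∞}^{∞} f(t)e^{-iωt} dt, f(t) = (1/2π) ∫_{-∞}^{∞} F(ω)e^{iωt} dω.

F[g](ω) = - \frac{i \pi \omega e^{- \left|{\omega}\right|}}{686}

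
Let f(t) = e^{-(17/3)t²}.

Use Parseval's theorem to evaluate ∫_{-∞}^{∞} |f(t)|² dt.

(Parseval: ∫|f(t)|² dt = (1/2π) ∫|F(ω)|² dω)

∫|f(t)|² dt = \frac{\sqrt{102} \sqrt{\pi}}{34}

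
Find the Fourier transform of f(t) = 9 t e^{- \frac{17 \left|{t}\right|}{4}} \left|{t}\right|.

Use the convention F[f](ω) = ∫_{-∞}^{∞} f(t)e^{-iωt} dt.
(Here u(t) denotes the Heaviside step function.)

F(ω) = \frac{9216 i \omega \left(16 \omega^{2} - 867\right)}{\left(16 \omega^{2} + 289\right)^{3}}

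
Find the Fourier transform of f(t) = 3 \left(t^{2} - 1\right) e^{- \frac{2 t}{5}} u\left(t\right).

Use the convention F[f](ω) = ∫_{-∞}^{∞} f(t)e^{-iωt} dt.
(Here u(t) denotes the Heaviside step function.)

F(ω) = \frac{15 \left(250 i \omega - \left(5 i \omega + 2\right)^{3} + 100\right)}{\left(5 i \omega + 2\right)^{4}}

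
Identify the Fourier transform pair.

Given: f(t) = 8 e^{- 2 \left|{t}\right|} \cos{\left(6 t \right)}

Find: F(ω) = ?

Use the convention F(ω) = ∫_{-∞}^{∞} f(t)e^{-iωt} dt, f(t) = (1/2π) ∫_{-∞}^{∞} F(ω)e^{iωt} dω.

F(ω) = \frac{32 \left(\omega^{2} + 40\right)}{\omega^{4} - 64 \omega^{2} + 1600}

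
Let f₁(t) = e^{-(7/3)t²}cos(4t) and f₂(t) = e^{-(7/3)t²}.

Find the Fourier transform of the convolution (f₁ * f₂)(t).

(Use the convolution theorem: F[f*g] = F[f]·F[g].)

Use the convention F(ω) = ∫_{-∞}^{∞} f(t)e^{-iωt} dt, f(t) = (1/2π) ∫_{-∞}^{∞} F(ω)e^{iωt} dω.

F[f₁*f₂](ω) = \frac{3 \pi \left(e^{\frac{12 \omega}{7}} + 1\right) e^{- \frac{3 \omega^{2}}{14} - \frac{6 \omega}{7} - \frac{12}{7}}}{14}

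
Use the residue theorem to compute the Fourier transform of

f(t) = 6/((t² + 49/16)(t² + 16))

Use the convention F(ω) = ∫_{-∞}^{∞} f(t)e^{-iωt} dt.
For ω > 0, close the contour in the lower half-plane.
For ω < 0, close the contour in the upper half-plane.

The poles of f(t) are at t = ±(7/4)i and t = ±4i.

Let g(z) = f(z)e^{-iωz}; for large |z| the factor e^{-iωz} decays in the lower half-plane when ω > 0 and in the upper half-plane when ω < 0.

Case ω > 0 (lower half-plane, clockwise contour ⇒ F(ω) = -2πi·ΣRes):
  Res_{z = - \frac{7 i}{4}} g(z) = \frac{64 i e^{- \frac{7 \omega}{4}}}{483}
  Res_{z = - 4 i} g(z) = - \frac{4 i e^{- 4 \omega}}{69}
  F(ω) = -2πi·ΣRes = - \frac{8 \pi e^{- 4 \omega}}{69} + \frac{128 \pi e^{- \frac{7 \omega}{4}}}{483}

Case ω < 0 (upper half-plane, counterclockwise contour ⇒ F(ω) = +2πi·ΣRes):
  Res_{z = \frac{7 i}{4}} g(z) = - \frac{64 i e^{\frac{7 \omega}{4}}}{483}
  Res_{z = 4 i} g(z) = \frac{4 i e^{4 \omega}}{69}
  F(ω) = 2πi·ΣRes = \frac{8 \pi \left(16 e^{\frac{7 \omega}{4}} - 7 e^{4 \omega}\right)}{483}

Both cases combine into a single formula in |ω|:

F(ω) = - \frac{8 \pi e^{- 4 \left|{\omega}\right|}}{69} + \frac{128 \pi e^{- \frac{7 \left|{\omega}\right|}{4}}}{483}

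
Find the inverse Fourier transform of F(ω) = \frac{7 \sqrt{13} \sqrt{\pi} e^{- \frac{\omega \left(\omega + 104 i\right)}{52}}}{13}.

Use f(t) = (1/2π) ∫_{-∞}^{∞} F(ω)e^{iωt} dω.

f(t) = 7 e^{- 13 \left(t - 2\right)^{2}}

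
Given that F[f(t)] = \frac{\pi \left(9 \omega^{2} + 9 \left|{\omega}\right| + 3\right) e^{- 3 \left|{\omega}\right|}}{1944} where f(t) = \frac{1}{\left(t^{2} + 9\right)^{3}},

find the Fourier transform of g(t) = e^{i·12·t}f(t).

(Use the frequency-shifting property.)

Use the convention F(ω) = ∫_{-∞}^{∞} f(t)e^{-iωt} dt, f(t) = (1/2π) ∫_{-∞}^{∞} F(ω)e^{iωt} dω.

F[g](ω) = \frac{\pi \left(3 \left(\omega - 12\right)^{2} + 3 \left|{\omega - 12}\right| + 1\right) e^{- 3 \left|{\omega - 12}\right|}}{648}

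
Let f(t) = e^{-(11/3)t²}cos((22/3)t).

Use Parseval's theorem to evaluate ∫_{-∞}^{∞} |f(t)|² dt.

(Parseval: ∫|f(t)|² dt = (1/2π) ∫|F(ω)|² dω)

∫|f(t)|² dt = \frac{\sqrt{66} \sqrt{\pi} \left(1 + e^{\frac{22}{3}}\right)}{44 e^{\frac{22}{3}}}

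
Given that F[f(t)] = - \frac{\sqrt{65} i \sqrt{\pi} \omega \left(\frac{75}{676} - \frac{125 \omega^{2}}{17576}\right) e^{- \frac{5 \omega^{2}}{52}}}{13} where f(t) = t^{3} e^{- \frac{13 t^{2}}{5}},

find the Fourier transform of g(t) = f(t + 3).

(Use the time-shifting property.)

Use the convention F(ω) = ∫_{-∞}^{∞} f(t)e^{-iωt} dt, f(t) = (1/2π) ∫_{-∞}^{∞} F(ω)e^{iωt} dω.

F[g](ω) = \frac{25 \sqrt{65} i \sqrt{\pi} \omega \left(5 \omega^{2} - 78\right) e^{\frac{\omega \left(- 5 \omega + 156 i\right)}{52}}}{228488}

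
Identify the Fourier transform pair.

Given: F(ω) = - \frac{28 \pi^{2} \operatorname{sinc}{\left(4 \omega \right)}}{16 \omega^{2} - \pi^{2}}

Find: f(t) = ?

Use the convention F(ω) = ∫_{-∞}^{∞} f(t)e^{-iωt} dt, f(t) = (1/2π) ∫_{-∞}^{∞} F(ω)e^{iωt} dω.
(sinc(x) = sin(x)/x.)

f(t) = 7 \left(\begin{cases} \frac{\cos{\left(\frac{\pi t}{4} \right)}}{2} + \frac{1}{2} & \text{for}\: \left|{t}\right| < 4 \\0 & \text{otherwise} \end{cases}\right)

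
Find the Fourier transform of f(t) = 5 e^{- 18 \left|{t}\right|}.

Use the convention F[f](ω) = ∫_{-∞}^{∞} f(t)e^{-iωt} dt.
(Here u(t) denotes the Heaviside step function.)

F(ω) = \frac{180}{\omega^{2} + 324}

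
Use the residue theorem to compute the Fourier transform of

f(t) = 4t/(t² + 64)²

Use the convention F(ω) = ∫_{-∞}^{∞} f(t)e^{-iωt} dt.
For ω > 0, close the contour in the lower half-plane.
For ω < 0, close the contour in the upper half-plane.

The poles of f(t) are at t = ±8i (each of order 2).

Let g(z) = f(z)e^{-iωz}; for large |z| the factor e^{-iωz} decays in the lower half-plane when ω > 0 and in the upper half-plane when ω < 0.

Case ω > 0 (lower half-plane, clockwise contour ⇒ F(ω) = -2πi·ΣRes):
  Res_{z = - 8 i} g(z) = \frac{\omega e^{- 8 \omega}}{8} (pole of order 2)
  F(ω) = -2πi·ΣRes = - \frac{i \pi \omega e^{- 8 \omega}}{4}

Case ω < 0 (upper half-plane, counterclockwise contour ⇒ F(ω) = +2πi·ΣRes):
  Res_{z = 8 i} g(z) = - \frac{\omega e^{8 \omega}}{8} (pole of order 2)
  F(ω) = 2πi·ΣRes = - \frac{i \pi \omega e^{8 \omega}}{4}

Both cases combine into a single formula in |ω|:

F(ω) = - \frac{i \pi \omega e^{- 8 \left|{\omega}\right|}}{4}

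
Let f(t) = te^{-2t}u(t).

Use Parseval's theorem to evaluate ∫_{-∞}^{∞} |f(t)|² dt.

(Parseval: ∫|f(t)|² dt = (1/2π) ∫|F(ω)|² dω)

∫|f(t)|² dt = \frac{1}{32}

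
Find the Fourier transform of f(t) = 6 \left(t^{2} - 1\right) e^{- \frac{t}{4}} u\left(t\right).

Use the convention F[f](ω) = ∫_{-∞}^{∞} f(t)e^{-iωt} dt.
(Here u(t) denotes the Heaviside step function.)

F(ω) = \frac{24 \left(128 i \omega - \left(4 i \omega + 1\right)^{3} + 32\right)}{\left(4 i \omega + 1\right)^{4}}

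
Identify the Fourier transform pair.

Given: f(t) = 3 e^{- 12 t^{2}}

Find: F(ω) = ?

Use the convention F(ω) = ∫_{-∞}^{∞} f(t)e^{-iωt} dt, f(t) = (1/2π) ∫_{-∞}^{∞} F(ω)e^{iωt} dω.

F(ω) = \frac{\sqrt{3} \sqrt{\pi} e^{- \frac{\omega^{2}}{48}}}{2}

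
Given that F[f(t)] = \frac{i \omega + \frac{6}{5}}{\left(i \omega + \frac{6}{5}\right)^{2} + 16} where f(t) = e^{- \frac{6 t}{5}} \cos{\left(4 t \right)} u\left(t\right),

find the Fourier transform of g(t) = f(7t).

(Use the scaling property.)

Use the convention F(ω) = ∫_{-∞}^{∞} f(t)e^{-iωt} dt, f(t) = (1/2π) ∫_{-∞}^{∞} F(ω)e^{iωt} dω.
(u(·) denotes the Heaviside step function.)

F[g](ω) = \frac{5 \left(5 i \omega + 42\right)}{\left(5 i \omega + 42\right)^{2} + 19600}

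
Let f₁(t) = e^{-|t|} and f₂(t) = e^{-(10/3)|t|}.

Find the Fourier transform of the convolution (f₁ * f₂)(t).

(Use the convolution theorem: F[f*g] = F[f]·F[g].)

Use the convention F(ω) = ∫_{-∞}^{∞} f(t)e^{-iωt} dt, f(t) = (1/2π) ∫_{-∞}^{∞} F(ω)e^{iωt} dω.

F[f₁*f₂](ω) = \frac{120}{\left(\omega^{2} + 1\right) \left(9 \omega^{2} + 100\right)}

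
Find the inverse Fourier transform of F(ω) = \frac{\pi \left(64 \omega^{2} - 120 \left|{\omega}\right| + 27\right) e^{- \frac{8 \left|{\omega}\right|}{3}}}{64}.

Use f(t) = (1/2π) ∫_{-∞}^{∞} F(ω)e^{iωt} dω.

f(t) = \frac{3 t^{4}}{\left(t^{2} + \frac{64}{9}\right)^{3}}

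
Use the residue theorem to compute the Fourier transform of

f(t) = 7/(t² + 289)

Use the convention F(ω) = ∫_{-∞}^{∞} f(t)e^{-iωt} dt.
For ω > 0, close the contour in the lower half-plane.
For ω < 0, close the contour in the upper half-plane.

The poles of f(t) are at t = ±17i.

Let g(z) = f(z)e^{-iωz}; for large |z| the factor e^{-iωz} decays in the lower half-plane when ω > 0 and in the upper half-plane when ω < 0.

Case ω > 0 (lower half-plane, clockwise contour ⇒ F(ω) = -2πi·ΣRes):
  Res_{z = - 17 i} g(z) = \frac{7 i e^{- 17 \omega}}{34}
  F(ω) = -2πi·ΣRes = \frac{7 \pi e^{- 17 \omega}}{17}

Case ω < 0 (upper half-plane, counterclockwise contour ⇒ F(ω) = +2πi·ΣRes):
  Res_{z = 17 i} g(z) = - \frac{7 i e^{17 \omega}}{34}
  F(ω) = 2πi·ΣRes = \frac{7 \pi e^{17 \omega}}{17}

Both cases combine into a single formula in |ω|:

F(ω) = \frac{7 \pi e^{- 17 \left|{\omega}\right|}}{17}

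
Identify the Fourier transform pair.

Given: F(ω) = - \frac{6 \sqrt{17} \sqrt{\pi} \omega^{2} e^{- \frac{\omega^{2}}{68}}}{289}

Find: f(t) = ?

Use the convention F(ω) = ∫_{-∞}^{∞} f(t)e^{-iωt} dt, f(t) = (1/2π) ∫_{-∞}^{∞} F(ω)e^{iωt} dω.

f(t) = 6 \left(68 t^{2} - 2\right) e^{- 17 t^{2}}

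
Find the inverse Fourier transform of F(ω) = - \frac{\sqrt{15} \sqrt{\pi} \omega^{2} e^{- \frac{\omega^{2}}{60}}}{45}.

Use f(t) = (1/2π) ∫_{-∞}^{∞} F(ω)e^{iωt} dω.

f(t) = 5 \left(60 t^{2} - 2\right) e^{- 15 t^{2}}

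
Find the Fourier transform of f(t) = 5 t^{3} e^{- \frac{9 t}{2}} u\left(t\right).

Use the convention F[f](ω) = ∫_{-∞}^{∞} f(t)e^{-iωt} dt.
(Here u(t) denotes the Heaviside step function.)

F(ω) = \frac{480}{\left(2 i \omega + 9\right)^{4}}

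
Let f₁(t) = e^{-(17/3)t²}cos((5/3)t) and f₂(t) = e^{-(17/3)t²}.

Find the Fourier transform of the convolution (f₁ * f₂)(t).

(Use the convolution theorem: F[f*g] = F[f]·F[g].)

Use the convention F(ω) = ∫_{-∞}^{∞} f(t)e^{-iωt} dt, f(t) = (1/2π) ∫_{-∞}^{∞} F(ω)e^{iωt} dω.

F[f₁*f₂](ω) = \frac{3 \pi \left(e^{\frac{5 \omega}{17}} + 1\right) e^{- \frac{3 \omega^{2}}{34} - \frac{5 \omega}{34} - \frac{25}{204}}}{34}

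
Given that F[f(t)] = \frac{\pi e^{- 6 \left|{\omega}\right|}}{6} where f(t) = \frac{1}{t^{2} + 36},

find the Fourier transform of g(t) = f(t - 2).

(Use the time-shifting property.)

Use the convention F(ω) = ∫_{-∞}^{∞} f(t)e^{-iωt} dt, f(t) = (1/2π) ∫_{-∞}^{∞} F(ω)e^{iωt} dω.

F[g](ω) = \frac{\pi e^{- 2 i \omega - 6 \left|{\omega}\right|}}{6}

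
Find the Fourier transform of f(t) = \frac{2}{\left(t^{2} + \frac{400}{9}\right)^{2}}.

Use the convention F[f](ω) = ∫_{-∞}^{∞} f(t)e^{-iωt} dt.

F(ω) = \frac{9 \pi \left(20 \left|{\omega}\right| + 3\right) e^{- \frac{20 \left|{\omega}\right|}{3}}}{8000}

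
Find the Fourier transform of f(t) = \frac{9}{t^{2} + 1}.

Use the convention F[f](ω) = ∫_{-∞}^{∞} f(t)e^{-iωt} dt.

F(ω) = 9 \pi e^{- \left|{\omega}\right|}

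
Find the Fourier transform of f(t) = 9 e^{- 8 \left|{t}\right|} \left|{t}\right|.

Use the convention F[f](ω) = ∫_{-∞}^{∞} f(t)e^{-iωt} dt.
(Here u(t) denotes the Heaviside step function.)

F(ω) = \frac{18 \left(64 - \omega^{2}\right)}{\left(\omega^{2} + 64\right)^{2}}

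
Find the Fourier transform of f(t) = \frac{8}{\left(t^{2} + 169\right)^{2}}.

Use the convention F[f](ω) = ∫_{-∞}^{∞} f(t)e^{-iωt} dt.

F(ω) = \frac{4 \pi \left(13 \left|{\omega}\right| + 1\right) e^{- 13 \left|{\omega}\right|}}{2197}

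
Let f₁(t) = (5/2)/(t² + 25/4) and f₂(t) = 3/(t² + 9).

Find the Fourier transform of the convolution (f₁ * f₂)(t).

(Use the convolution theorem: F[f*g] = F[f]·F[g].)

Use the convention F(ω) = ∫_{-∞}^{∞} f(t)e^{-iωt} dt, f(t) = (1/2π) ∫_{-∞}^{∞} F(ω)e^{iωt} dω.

F[f₁*f₂](ω) = \pi^{2} e^{- \frac{11 \left|{\omega}\right|}{2}}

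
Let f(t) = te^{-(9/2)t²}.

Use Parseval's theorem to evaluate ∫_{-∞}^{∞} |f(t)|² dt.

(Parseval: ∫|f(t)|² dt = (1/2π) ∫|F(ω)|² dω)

∫|f(t)|² dt = \frac{\sqrt{\pi}}{54}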